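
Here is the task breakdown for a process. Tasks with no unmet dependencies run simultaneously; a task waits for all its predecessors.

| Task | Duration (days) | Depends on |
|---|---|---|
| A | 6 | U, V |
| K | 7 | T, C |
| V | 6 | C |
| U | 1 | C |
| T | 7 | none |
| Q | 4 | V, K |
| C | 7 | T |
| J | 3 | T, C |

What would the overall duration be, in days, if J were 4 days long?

Critical path before the change: T→C→V→A = 7+7+6+6 = 26 giving 26 days.
J has 9 days of float (longest path through it is 17).
That remains the longest chain; total 26 days.

26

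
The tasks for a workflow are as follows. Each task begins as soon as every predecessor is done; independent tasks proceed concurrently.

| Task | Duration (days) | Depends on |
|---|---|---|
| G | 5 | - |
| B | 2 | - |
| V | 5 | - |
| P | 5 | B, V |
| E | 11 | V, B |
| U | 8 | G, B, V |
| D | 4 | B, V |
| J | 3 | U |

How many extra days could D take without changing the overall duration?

7

G→U→J = 5+8+3 = 16 sets the makespan at 16 days.
D finishes as early as 9 and must finish by 16.
Float = 16 − 9 = 7.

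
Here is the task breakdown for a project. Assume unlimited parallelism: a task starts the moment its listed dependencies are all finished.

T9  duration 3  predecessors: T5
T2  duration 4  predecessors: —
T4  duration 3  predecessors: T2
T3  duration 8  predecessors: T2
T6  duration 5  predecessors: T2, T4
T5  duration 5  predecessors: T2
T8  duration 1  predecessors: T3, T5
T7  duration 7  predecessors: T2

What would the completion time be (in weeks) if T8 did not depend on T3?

12

Original critical path: T2→T3→T8 = 4+8+1 = 13 ⇒ 13 weeks.
Without T3→T8, T8's earliest start moves from 12 to 9.
New critical path: T2→T3 = 4+8 = 12 ⇒ 12 weeks.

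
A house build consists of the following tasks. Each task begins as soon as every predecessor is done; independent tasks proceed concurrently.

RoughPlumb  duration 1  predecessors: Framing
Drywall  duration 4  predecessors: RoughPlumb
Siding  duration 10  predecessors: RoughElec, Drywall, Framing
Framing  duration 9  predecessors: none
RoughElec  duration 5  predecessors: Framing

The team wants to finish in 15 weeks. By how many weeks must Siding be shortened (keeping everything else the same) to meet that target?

9

Current finish: 24 weeks; target: 15.
Siding is on every critical path, so each week cut from Siding cuts the finish by one (this holds down to a finish of 15).
Need 24 − 15 = 9 weeks off Siding → Siding becomes 1 week, finish becomes 15.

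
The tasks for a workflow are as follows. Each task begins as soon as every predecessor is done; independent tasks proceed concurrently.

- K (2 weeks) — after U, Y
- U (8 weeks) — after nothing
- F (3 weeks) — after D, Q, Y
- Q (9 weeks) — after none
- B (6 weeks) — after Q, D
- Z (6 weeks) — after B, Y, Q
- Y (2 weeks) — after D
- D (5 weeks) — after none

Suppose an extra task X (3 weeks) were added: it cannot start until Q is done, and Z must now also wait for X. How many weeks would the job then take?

Originally the job takes 21 weeks.
With X inserted, Z now waits for max(B, Y, Q, X).
New critical path: Q→B→Z = 9+6+6 = 21 ⇒ 21 weeks.

21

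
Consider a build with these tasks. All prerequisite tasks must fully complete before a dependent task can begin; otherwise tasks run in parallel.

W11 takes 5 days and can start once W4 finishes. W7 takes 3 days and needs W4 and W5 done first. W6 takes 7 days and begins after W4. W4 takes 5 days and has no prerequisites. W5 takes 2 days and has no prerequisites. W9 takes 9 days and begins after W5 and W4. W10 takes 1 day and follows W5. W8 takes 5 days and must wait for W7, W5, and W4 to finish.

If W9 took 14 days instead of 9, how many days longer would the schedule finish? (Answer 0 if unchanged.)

Baseline: W4→W9 = 5+9 = 14 → 14 days.
Since W9 is critical, the +5 change carries straight to that chain (now 19 days).
The critical path is still W4→W9; finish is now 19 days.
Change in finish: 19 − 14 = +5 days.

5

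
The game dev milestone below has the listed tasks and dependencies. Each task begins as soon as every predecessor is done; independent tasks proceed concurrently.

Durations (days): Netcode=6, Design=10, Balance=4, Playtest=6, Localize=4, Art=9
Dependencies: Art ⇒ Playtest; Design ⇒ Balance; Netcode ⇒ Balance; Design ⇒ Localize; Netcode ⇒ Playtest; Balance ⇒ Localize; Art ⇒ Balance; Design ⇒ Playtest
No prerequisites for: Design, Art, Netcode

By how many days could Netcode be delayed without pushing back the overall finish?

Design→Balance→Localize = 10+4+4 = 18 sets the makespan at 18 days.
Netcode finishes as early as 6 and must finish by 10.
Float = 18 − 14 = 4.

4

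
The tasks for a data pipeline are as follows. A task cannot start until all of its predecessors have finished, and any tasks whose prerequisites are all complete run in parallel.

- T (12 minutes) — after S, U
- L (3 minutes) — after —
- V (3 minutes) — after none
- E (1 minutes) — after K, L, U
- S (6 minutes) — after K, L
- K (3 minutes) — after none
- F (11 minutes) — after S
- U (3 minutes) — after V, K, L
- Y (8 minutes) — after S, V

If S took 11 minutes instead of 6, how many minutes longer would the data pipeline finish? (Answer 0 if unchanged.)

5

As given, the longest chain is K→S→T = 3+6+12 = 21, so the finish is 21 minutes.
S lies on that path, so at 11 minutes the path becomes 26 minutes.
No other chain overtakes it, so the finish is 26 minutes.
Change in finish: 26 − 21 = +5 minutes.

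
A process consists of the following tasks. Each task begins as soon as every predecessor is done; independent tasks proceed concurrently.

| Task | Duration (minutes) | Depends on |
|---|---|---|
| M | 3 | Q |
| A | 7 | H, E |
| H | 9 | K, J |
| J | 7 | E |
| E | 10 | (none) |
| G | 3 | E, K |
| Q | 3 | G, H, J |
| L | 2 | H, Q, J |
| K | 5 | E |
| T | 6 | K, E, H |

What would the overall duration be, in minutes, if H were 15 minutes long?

Baseline: E→J→H→A = 10+7+9+7 = 33 → 33 minutes.
Since H is critical, the +6 change carries straight to that chain (now 39 minutes).
That remains the longest chain; total 39 minutes.

39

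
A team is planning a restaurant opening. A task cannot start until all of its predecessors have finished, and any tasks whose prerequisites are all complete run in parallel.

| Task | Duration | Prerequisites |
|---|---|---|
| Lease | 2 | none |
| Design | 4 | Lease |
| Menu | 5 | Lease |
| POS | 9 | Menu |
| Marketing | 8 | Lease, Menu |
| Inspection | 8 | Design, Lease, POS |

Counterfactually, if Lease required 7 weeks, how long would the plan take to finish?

29

Critical path before the change: Lease→Menu→POS→Inspection = 2+5+9+8 = 24 giving 24 weeks.
Lease is on the critical path; changing it to 7 makes that path 29 weeks.
No other chain overtakes it, so the finish is 29 weeks.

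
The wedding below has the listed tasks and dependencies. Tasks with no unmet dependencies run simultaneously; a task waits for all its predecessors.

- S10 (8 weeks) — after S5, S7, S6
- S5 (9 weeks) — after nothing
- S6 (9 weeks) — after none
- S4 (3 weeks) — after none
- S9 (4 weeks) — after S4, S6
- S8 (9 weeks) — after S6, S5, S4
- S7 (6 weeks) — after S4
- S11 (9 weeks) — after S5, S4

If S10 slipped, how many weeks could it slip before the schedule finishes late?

1

The longest chain is S5→S8 = 9+9 = 18; overall finish 18 weeks.
Longest path through S10: 17 weeks (earliest finish 17, latest finish 18).
Float = 18 − 17 = 1.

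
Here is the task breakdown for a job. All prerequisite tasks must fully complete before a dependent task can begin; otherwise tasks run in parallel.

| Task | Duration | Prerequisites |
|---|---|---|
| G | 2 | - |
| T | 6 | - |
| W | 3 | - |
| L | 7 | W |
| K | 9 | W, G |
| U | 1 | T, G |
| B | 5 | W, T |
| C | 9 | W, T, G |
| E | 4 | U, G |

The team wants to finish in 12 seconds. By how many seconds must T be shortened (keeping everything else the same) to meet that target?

Current finish: 15 seconds; target: 12.
T is on every critical path, so each second cut from T cuts the finish by one (this holds down to a finish of 12).
Need 15 − 12 = 3 seconds off T → T becomes 3 seconds, finish becomes 12.

3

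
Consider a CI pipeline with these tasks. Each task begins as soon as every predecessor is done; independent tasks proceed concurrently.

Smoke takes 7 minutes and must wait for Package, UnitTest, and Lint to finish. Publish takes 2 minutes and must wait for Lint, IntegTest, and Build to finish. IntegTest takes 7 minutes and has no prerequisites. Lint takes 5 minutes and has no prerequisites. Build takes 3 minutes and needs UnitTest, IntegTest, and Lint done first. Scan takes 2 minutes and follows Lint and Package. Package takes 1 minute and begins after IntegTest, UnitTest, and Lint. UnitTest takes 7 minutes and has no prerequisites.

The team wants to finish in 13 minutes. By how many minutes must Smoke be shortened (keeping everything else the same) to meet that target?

Current finish: 15 minutes; target: 13.
Smoke is on every critical path, so each minute cut from Smoke cuts the finish by one (this holds down to a finish of 12).
Need 15 − 13 = 2 minutes off Smoke → Smoke becomes 5 minutes, finish becomes 13.

2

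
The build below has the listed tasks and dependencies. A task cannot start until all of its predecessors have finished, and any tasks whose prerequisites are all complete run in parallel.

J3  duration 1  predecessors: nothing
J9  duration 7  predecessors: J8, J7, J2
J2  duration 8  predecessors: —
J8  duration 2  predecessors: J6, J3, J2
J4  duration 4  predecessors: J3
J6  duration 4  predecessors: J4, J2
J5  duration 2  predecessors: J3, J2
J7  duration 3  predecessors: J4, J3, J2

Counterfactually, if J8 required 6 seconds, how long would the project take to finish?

25

The binding path is J2→J6→J8→J9 = 8+4+2+7 = 21; finish at 21 seconds.
J8 is on the critical path; changing it to 6 makes that path 25 seconds.
That remains the longest chain; total 25 seconds.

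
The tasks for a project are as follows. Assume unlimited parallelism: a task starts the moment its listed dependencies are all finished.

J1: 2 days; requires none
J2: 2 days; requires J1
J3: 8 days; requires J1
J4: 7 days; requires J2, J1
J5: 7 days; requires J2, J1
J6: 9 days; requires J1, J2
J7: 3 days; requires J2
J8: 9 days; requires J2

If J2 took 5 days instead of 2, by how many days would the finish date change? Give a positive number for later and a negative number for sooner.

The binding path is J1→J2→J6 = 2+2+9 = 13; finish at 13 days.
Since J2 is critical, the +3 change carries straight to that chain (now 16 days).
That remains the longest chain; total 16 days.
Change in finish: 16 − 13 = +3 days.

3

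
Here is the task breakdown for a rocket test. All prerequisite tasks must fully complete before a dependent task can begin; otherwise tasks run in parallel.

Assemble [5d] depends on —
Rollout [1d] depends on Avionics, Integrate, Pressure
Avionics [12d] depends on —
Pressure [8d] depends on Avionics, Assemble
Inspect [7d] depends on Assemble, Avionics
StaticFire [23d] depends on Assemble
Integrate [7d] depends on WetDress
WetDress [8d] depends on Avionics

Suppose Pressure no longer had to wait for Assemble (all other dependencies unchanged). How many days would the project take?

Before: longest chain Avionics→WetDress→Integrate→Rollout = 12+8+7+1 = 28, finish 28.
Dropping Assemble→Pressure doesn't change Pressure's earliest start (12); another predecessor still binds.
New critical path: Avionics→WetDress→Integrate→Rollout = 12+8+7+1 = 28 ⇒ 28 days.

28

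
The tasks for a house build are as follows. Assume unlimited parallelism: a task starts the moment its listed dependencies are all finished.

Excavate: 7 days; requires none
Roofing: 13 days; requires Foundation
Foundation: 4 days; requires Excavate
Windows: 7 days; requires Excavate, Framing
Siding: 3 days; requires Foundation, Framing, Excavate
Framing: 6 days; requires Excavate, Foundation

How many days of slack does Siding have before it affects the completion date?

4

The longest chain is Excavate→Foundation→Framing→Windows = 7+4+6+7 = 24; overall finish 24 days.
The longest chain containing Siding totals 20 days.
So Siding can slip 24 − 20 = 4 days.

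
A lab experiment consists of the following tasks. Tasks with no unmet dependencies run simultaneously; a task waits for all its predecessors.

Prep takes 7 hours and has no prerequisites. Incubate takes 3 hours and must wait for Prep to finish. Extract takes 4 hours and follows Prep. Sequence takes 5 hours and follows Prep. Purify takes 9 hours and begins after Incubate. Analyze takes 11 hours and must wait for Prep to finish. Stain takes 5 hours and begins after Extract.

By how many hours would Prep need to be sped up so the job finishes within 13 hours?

Current finish: 19 hours; target: 13.
Prep is on every critical path, so each hour cut from Prep cuts the finish by one (this holds down to a finish of 13).
Need 19 − 13 = 6 hours off Prep → Prep becomes 1 hour, finish becomes 13.

6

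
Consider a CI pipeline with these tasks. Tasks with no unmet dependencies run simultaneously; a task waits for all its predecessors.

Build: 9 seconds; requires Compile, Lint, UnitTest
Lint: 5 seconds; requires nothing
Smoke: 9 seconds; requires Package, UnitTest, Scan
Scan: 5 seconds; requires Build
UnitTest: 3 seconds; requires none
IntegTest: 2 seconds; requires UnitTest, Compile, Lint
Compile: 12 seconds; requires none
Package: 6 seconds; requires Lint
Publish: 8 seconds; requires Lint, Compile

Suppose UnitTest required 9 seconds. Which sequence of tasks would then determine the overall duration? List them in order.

Critical path before the change: Compile→Build→Scan→Smoke = 12+9+5+9 = 35 giving 35 seconds.
The longest path through UnitTest is only 26 seconds, so UnitTest has float 9.
The critical path is still Compile→Build→Scan→Smoke; finish is now 35 seconds.

Compile, Build, Scan, Smoke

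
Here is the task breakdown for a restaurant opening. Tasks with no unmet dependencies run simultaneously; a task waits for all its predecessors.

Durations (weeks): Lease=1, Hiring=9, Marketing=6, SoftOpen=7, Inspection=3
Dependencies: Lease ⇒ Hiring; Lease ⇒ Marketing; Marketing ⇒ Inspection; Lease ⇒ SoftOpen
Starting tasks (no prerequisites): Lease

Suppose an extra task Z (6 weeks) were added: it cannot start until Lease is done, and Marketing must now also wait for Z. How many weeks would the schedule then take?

16

Originally the schedule takes 10 weeks.
With Z inserted, Marketing now waits for max(Lease, Z).
New critical path: Lease→Z→Marketing→Inspection = 1+6+6+3 = 16 ⇒ 16 weeks.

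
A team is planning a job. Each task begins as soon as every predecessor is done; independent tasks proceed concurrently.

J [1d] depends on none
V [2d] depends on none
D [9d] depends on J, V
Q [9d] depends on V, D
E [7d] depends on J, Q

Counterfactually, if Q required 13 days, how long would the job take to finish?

As given, the longest chain is V→D→Q→E = 2+9+9+7 = 27, so the finish is 27 days.
Q is on the critical path; changing it to 13 makes that path 31 days.
No other chain overtakes it, so the finish is 31 days.

31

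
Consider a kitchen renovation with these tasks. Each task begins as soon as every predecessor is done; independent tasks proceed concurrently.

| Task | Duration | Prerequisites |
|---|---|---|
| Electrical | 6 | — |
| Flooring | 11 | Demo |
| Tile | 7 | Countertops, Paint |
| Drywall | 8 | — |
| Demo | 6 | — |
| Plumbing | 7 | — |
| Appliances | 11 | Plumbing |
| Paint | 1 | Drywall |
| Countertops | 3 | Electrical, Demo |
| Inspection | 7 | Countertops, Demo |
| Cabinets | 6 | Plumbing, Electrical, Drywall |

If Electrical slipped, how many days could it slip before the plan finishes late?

Critical path: Plumbing→Appliances = 7+11 = 18, so the finish is 18 days.
Longest path through Electrical: 16 days (earliest finish 6, latest finish 8).
So Electrical can slip 8 − 6 = 2 days.

2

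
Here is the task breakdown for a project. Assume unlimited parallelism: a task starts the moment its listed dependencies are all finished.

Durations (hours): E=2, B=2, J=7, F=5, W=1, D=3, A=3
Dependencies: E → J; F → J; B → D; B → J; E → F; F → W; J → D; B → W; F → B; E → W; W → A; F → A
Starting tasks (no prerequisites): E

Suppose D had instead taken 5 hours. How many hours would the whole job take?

Actual critical path: E→F→B→J→D = 2+5+2+7+3 = 19 ⇒ 19 hours.
D is on the critical path; changing it to 5 makes that path 21 hours.
No other chain overtakes it, so the finish is 21 hours.

21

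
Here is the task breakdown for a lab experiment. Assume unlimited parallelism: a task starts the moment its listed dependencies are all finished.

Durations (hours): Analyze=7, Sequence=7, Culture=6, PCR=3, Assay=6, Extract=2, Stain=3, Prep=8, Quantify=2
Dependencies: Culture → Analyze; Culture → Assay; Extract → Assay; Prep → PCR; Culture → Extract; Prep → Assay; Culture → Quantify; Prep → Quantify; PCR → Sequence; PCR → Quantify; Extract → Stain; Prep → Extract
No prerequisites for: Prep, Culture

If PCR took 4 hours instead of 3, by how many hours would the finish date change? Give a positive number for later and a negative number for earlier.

1

As given, the longest chain is Prep→PCR→Sequence = 8+3+7 = 18, so the finish is 18 hours.
PCR is on the critical path; changing it to 4 makes that path 19 hours.
No other chain overtakes it, so the finish is 19 hours.
Change in finish: 19 − 18 = +1 hours.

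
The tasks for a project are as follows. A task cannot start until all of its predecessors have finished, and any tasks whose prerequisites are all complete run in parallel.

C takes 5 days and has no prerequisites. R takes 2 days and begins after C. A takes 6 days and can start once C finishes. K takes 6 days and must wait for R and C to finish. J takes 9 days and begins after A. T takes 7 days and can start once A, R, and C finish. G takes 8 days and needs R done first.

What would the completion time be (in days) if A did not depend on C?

Before: longest chain C→A→J = 5+6+9 = 20, finish 20.
Without C→A, A's earliest start moves from 5 to 0.
The longest chain is now C→R→G = 5+2+8 = 15, so the project takes 15 days.

15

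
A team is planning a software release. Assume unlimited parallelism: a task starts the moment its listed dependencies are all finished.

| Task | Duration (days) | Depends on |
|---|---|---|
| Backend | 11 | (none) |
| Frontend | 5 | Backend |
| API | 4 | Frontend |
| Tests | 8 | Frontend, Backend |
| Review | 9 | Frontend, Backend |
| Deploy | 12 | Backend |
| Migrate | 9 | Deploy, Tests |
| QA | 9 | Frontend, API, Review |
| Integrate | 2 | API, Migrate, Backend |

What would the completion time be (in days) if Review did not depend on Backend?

Original critical path: Backend→Frontend→Tests→Migrate→Integrate = 11+5+8+9+2 = 35 ⇒ 35 days.
Dropping Backend→Review doesn't change Review's earliest start (16); another predecessor still binds.
The longest chain is now Backend→Frontend→Tests→Migrate→Integrate = 11+5+8+9+2 = 35, so the schedule takes 35 days.

35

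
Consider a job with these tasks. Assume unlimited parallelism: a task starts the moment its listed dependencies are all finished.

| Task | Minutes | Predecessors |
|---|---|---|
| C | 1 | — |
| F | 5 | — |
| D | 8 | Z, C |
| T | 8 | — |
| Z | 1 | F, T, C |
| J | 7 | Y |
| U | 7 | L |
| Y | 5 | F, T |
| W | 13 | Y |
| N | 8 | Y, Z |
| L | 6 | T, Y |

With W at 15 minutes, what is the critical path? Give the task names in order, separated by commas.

T, Y, W

Critical path before the change: T→Y→W = 8+5+13 = 26 giving 26 minutes.
W is on the critical path; changing it to 15 makes that path 28 minutes.
That remains the longest chain; total 28 minutes.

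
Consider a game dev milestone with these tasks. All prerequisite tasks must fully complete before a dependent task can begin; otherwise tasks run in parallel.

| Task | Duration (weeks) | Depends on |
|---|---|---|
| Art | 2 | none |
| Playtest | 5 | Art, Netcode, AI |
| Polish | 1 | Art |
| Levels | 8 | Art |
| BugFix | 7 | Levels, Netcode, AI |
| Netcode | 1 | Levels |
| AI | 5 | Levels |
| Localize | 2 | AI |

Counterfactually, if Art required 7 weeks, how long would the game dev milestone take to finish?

27

As given, the longest chain is Art→Levels→AI→BugFix = 2+8+5+7 = 22, so the finish is 22 weeks.
Since Art is critical, the +5 change carries straight to that chain (now 27 weeks).
That remains the longest chain; total 27 weeks.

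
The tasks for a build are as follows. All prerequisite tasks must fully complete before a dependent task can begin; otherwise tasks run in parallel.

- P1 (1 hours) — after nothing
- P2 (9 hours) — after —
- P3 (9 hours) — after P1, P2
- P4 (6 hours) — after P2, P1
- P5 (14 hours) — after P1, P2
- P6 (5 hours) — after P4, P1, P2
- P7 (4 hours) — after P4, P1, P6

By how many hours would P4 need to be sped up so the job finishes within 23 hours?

Current finish: 24 hours; target: 23.
P4 is on every critical path, so each hour cut from P4 cuts the finish by one (this holds down to a finish of 23).
Need 24 − 23 = 1 hour off P4 → P4 becomes 5 hours, finish becomes 23.

1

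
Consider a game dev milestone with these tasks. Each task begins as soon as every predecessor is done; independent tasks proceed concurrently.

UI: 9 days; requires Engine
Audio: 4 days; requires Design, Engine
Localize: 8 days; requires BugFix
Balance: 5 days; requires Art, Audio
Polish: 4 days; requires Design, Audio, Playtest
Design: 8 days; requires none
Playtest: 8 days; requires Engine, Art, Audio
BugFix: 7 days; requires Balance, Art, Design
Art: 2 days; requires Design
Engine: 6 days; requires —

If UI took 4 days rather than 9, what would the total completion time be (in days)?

32

Actual critical path: Design→Audio→Balance→BugFix→Localize = 8+4+5+7+8 = 32 ⇒ 32 days.
UI has 17 days of float (longest path through it is 15).
No other chain overtakes it, so the finish is 32 days.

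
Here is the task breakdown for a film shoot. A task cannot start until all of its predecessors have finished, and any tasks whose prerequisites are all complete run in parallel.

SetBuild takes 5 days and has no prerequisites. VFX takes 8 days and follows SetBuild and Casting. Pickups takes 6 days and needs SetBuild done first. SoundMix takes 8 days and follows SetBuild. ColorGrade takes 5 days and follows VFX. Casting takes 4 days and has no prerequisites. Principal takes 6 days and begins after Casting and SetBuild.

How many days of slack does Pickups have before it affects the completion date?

The longest chain is SetBuild→VFX→ColorGrade = 5+8+5 = 18; overall finish 18 days.
The longest chain containing Pickups totals 11 days.
Float = 18 − 11 = 7.

7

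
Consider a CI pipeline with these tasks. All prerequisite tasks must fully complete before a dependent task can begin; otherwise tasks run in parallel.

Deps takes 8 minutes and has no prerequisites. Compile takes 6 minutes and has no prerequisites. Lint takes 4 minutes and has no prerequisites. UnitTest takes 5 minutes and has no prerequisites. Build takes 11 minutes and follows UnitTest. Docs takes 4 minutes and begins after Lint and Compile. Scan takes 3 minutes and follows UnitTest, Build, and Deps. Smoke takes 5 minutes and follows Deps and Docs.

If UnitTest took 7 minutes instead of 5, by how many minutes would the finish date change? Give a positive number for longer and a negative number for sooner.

2

The binding path is UnitTest→Build→Scan = 5+11+3 = 19; finish at 19 minutes.
Since UnitTest is critical, the +2 change carries straight to that chain (now 21 minutes).
That remains the longest chain; total 21 minutes.
Change in finish: 21 − 19 = +2 minutes.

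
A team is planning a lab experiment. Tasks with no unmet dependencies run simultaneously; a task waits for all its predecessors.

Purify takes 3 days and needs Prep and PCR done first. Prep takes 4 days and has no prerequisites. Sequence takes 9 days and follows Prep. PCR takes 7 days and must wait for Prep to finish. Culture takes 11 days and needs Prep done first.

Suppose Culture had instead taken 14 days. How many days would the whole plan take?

18

Critical path before the change: Prep→Culture = 4+11 = 15 giving 15 days.
Culture is on the critical path; changing it to 14 makes that path 18 days.
That remains the longest chain; total 18 days.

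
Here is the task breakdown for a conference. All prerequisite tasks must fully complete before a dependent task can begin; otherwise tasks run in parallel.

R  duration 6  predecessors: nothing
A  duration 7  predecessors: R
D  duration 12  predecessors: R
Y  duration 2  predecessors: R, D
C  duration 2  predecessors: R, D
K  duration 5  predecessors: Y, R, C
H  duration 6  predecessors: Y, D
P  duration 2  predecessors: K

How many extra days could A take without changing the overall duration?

14

Critical path: R→D→Y→K→P = 6+12+2+5+2 = 27, so the finish is 27 days.
Longest path through A: 13 days (earliest finish 13, latest finish 27).
Slack of A = 20 − 6 = 14 days.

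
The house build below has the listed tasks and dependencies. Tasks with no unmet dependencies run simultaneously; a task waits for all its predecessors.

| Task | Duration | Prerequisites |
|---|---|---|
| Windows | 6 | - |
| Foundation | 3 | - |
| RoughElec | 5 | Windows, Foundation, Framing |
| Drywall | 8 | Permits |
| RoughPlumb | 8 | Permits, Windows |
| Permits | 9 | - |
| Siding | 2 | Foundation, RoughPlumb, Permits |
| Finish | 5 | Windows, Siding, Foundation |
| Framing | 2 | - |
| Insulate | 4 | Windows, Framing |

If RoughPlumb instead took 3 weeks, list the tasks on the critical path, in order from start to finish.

Permits, RoughPlumb, Siding, Finish

The binding path is Permits→RoughPlumb→Siding→Finish = 9+8+2+5 = 24; finish at 24 weeks.
RoughPlumb is on the critical path; changing it to 3 makes that path 19 weeks.
No other chain overtakes it, so the finish is 19 weeks.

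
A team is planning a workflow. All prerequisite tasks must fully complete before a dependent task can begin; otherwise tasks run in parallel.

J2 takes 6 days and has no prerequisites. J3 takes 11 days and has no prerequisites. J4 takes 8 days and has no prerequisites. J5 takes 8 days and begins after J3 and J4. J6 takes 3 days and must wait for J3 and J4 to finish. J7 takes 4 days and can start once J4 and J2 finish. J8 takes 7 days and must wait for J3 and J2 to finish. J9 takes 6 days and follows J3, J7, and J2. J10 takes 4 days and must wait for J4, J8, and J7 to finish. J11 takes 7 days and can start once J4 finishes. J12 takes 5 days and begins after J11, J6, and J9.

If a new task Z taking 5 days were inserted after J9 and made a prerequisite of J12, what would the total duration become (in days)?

28

Originally the schedule takes 23 days.
With Z inserted, J12 now waits for max(J11, J6, J9, Z).
New critical path: J4→J7→J9→Z→J12 = 8+4+6+5+5 = 28 ⇒ 28 days.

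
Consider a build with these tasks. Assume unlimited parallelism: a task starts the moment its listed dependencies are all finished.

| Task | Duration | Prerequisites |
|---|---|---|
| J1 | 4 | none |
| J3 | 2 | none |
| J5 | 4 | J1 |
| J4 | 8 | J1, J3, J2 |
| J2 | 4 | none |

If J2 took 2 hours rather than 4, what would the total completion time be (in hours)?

Actual critical path: J2→J4 = 4+8 = 12 ⇒ 12 hours.
J2 is on the critical path; changing it to 2 makes that path 10 hours.
The binding chain switches to J1→J4 = 4+8 = 12; finish 12 hours.

12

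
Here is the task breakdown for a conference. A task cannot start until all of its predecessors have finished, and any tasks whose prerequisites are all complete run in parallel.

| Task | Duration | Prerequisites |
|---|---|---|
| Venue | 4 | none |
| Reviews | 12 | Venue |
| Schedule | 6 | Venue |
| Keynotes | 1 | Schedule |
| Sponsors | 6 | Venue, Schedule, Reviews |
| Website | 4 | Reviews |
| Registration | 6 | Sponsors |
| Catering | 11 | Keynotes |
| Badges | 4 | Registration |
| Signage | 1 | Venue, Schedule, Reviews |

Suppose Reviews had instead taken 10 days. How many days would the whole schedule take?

30

Actual critical path: Venue→Reviews→Sponsors→Registration→Badges = 4+12+6+6+4 = 32 ⇒ 32 days.
Reviews lies on that path, so at 10 days the path becomes 30 days.
The critical path is still Venue→Reviews→Sponsors→Registration→Badges; finish is now 30 days.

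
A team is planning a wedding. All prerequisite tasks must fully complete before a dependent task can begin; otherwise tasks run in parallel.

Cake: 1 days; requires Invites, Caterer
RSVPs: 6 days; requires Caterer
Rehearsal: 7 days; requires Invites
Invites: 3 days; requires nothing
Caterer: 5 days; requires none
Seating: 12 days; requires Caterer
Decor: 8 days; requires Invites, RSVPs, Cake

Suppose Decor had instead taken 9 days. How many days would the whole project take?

Critical path before the change: Caterer→RSVPs→Decor = 5+6+8 = 19 giving 19 days.
Decor is on the critical path; changing it to 9 makes that path 20 days.
The critical path is still Caterer→RSVPs→Decor; finish is now 20 days.

20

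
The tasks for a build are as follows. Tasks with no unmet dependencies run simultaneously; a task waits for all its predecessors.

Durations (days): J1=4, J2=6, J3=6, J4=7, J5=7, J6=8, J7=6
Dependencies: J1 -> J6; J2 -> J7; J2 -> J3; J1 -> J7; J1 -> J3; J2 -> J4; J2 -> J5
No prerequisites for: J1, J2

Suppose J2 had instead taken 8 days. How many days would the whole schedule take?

15

As given, the longest chain is J2→J4 = 6+7 = 13, so the finish is 13 days.
J2 is on the critical path; changing it to 8 makes that path 15 days.
That remains the longest chain; total 15 days.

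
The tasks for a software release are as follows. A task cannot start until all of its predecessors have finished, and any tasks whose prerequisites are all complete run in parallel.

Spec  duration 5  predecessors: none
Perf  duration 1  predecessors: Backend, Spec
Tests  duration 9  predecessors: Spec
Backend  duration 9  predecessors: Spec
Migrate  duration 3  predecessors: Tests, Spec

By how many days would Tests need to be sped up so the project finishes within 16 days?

Current finish: 17 days; target: 16.
Tests is on every critical path, so each day cut from Tests cuts the finish by one (this holds down to a finish of 15).
Need 17 − 16 = 1 day off Tests → Tests becomes 8 days, finish becomes 16.

1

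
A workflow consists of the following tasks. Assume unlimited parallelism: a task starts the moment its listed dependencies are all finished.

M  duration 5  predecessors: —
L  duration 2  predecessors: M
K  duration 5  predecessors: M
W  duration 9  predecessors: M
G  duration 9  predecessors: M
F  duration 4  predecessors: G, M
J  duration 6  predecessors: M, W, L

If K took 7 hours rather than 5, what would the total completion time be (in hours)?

20

Baseline: M→W→J = 5+9+6 = 20 → 20 hours.
K is off the critical path — its longest chain is 10 hours, giving 10 of slack.
The critical path is still M→W→J; finish is now 20 hours.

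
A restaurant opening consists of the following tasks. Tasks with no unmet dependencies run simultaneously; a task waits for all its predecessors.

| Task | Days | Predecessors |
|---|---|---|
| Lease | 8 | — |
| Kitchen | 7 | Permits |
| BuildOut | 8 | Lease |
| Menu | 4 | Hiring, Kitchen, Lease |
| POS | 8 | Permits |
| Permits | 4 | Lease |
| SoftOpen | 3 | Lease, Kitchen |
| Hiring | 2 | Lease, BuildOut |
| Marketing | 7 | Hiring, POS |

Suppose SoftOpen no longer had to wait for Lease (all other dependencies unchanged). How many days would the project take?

27

Before: longest chain Lease→Permits→POS→Marketing = 8+4+8+7 = 27, finish 27.
Dropping Lease→SoftOpen doesn't change SoftOpen's earliest start (19); another predecessor still binds.
After: Lease→Permits→POS→Marketing = 8+4+8+7 = 27 → 27 days.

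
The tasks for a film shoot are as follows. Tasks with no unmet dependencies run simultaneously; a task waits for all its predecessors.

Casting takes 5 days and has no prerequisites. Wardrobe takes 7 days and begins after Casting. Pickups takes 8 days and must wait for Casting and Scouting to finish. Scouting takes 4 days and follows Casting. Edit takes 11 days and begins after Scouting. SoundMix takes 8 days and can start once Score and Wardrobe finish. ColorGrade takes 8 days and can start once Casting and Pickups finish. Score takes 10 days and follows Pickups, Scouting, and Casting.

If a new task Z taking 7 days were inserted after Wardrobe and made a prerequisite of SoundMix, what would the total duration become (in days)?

Originally the plan takes 35 days.
With Z inserted, SoundMix now waits for max(Score, Wardrobe, Z).
New critical path: Casting→Scouting→Pickups→Score→SoundMix = 5+4+8+10+8 = 35 ⇒ 35 days.

35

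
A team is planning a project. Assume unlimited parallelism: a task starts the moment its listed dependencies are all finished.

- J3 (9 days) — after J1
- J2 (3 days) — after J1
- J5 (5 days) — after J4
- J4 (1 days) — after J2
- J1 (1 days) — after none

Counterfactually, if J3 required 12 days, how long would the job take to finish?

Critical path before the change: J1→J3 = 1+9 = 10 giving 10 days.
J3 is on the critical path; changing it to 12 makes that path 13 days.
The critical path is still J1→J3; finish is now 13 days.

13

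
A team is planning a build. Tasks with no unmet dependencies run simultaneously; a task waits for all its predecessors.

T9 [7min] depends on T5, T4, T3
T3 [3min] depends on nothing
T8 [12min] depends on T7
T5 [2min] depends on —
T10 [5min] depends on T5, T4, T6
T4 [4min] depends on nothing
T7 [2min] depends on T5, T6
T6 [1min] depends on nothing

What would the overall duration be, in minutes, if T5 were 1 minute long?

Actual critical path: T5→T7→T8 = 2+2+12 = 16 ⇒ 16 minutes.
Since T5 is critical, the -1 change carries straight to that chain (now 15 minutes).
No other chain overtakes it, so the finish is 15 minutes.

15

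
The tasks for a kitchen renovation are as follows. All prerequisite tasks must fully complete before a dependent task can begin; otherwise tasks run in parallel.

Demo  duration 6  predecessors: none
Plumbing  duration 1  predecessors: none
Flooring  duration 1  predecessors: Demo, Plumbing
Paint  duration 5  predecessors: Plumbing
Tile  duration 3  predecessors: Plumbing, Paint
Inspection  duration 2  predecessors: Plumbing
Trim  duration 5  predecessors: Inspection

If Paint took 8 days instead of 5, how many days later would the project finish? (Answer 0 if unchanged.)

Actual critical path: Plumbing→Paint→Tile = 1+5+3 = 9 ⇒ 9 days.
Since Paint is critical, the +3 change carries straight to that chain (now 12 days).
That remains the longest chain; total 12 days.
Change in finish: 12 − 9 = +3 days.

3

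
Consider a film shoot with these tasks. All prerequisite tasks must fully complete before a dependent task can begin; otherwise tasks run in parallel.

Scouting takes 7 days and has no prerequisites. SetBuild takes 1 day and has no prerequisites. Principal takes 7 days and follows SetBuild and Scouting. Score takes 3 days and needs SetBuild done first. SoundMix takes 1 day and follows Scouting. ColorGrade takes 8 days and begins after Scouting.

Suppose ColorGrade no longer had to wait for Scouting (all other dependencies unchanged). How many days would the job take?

Before: longest chain Scouting→ColorGrade = 7+8 = 15, finish 15.
Without Scouting→ColorGrade, ColorGrade's earliest start moves from 7 to 0.
The longest chain is now Scouting→Principal = 7+7 = 14, so the job takes 14 days.

14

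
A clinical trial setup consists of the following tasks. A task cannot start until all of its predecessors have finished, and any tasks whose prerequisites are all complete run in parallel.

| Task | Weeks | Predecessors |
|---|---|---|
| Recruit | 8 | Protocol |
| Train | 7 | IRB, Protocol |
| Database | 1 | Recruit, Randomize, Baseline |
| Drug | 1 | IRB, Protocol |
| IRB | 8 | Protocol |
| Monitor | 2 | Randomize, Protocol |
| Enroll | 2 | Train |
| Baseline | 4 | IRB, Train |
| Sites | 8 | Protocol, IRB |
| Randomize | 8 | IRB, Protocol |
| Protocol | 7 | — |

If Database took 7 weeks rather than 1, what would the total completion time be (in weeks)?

33

The binding path is Protocol→IRB→Train→Baseline→Database = 7+8+7+4+1 = 27; finish at 27 weeks.
Database is on the critical path; changing it to 7 makes that path 33 weeks.
No other chain overtakes it, so the finish is 33 weeks.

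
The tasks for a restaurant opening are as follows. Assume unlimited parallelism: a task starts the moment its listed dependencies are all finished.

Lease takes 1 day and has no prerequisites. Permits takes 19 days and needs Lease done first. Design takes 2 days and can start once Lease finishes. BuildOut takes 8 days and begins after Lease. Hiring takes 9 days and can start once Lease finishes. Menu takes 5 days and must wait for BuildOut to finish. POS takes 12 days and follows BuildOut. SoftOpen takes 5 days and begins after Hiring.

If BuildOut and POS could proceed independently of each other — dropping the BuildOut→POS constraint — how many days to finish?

20

With the dependency in place, Lease→BuildOut→POS = 1+8+12 = 21 sets the finish at 21 days.
Without BuildOut→POS, POS's earliest start moves from 9 to 0.
New critical path: Lease→Permits = 1+19 = 20 ⇒ 20 days.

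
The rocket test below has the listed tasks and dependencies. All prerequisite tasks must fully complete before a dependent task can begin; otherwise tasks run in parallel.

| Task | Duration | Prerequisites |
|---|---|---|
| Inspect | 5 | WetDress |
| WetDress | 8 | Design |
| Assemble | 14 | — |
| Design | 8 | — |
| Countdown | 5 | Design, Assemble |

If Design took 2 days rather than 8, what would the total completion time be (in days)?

Critical path before the change: Design→WetDress→Inspect = 8+8+5 = 21 giving 21 days.
Design is on the critical path; changing it to 2 makes that path 15 days.
New critical path: Assemble→Countdown = 14+5 = 19 ⇒ 19 days.

19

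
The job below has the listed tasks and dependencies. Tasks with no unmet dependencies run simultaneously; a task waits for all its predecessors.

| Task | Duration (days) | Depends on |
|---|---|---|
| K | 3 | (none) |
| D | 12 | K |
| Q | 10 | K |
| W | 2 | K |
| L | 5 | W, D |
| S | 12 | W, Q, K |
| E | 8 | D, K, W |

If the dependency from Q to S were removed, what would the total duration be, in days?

23

Before: longest chain K→Q→S = 3+10+12 = 25, finish 25.
Without Q→S, S's earliest start moves from 13 to 5.
The longest chain is now K→D→E = 3+12+8 = 23, so the project takes 23 days.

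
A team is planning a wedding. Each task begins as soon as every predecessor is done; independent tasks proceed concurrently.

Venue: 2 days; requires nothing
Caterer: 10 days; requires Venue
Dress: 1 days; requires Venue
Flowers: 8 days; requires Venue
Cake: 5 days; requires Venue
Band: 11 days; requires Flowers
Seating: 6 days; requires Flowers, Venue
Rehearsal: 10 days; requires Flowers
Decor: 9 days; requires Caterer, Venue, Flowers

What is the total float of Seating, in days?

The longest chain is Venue→Caterer→Decor = 2+10+9 = 21; overall finish 21 days.
Longest path through Seating: 16 days (earliest finish 16, latest finish 21).
So Seating can slip 21 − 16 = 5 days.

5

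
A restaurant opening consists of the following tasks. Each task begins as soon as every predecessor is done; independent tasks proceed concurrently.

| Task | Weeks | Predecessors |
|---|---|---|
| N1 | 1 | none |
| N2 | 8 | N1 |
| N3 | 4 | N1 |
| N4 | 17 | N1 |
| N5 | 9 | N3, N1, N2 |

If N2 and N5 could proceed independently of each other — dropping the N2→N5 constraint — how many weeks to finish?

Before: longest chain N1→N2→N5 = 1+8+9 = 18, finish 18.
Without N2→N5, N5's earliest start moves from 9 to 5.
New critical path: N1→N4 = 1+17 = 18 ⇒ 18 weeks.

18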